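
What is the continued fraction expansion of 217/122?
[1; 1, 3, 1, 1, 13]

Euclidean algorithm steps:
217 = 1 × 122 + 95
122 = 1 × 95 + 27
95 = 3 × 27 + 14
27 = 1 × 14 + 13
14 = 1 × 13 + 1
13 = 13 × 1 + 0
Continued fraction: [1; 1, 3, 1, 1, 13]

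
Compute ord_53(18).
52

53 is prime, so ord(18) divides φ(53) = 52.
Divisors of 52: 1, 2, 4, 13, 26, 52.
Repeated squaring: 18^1 ≡ 18, 18^2 ≡ 6, 18^4 ≡ 36, 18^8 ≡ 24, 18^16 ≡ 46, 18^32 ≡ 49 (mod 53).
Test 18^d mod 53 for each divisor d in increasing order:
18^1 ≡ 18
18^2 ≡ 6
18^4 ≡ 36
18^13 = 18^8·18^4·18^1 ≡ 23
18^26 = 18^16·18^8·18^2 ≡ 52
18^52 = 18^32·18^16·18^4 ≡ 1  ← first divisor giving 1
The order is 52.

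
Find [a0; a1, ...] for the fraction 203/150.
[1; 2, 1, 4, 1, 8]

Euclidean algorithm steps:
203 = 1 × 150 + 53
150 = 2 × 53 + 44
53 = 1 × 44 + 9
44 = 4 × 9 + 8
9 = 1 × 8 + 1
8 = 8 × 1 + 0
Continued fraction: [1; 2, 1, 4, 1, 8]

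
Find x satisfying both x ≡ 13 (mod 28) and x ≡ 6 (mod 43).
909

Using Chinese Remainder Theorem:
M = 28 × 43 = 1204
M1 = 43, M2 = 28
y1 = 43^(-1) mod 28 = 15
y2 = 28^(-1) mod 43 = 20
x = (13×43×15 + 6×28×20) mod 1204 = 909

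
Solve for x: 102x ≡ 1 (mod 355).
268

gcd(102, 355) = 1, so the inverse exists.
Extended Euclidean algorithm on (355, 102):
355 = 3 × 102 + 49  ⟹  49 = (1)·355 + (-3)·102
102 = 2 × 49 + 4  ⟹  4 = (-2)·355 + (7)·102
49 = 12 × 4 + 1  ⟹  1 = (25)·355 + (-87)·102
So (-87)·102 ≡ 1 (mod 355), i.e. 102^(-1) ≡ -87 ≡ 268 (mod 355).
Check: 102 × 268 = 27336 ≡ 1 (mod 355)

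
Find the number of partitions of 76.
9289091

p(n) counts ways to write n as a sum of positive integers (order ignored).
Euler's pentagonal recurrence: p(k) = p(k-1) + p(k-2) - p(k-5) - p(k-7) + p(k-12) + p(k-15) - ... (offsets j(3j∓1)/2, signs ++--, p(0)=1, p(<0)=0).
DP table for k = 0..75: p(0)=1, p(1)=1, p(2)=2, p(3)=3, p(4)=5, p(5)=7, p(6)=11, p(7)=15, p(8)=22, p(9)=30, p(10)=42, p(11)=56, p(12)=77, p(13)=101, p(14)=135, p(15)=176, p(16)=231, p(17)=297, p(18)=385, p(19)=490, p(20)=627, p(21)=792, p(22)=1002, p(23)=1255, p(24)=1575, p(25)=1958, p(26)=2436, p(27)=3010, p(28)=3718, p(29)=4565, p(30)=5604, p(31)=6842, p(32)=8349, p(33)=10143, p(34)=12310, p(35)=14883, p(36)=17977, p(37)=21637, p(38)=26015, p(39)=31185, p(40)=37338, p(41)=44583, p(42)=53174, p(43)=63261, p(44)=75175, p(45)=89134, p(46)=105558, p(47)=124754, p(48)=147273, p(49)=173525, p(50)=204226, p(51)=239943, p(52)=281589, p(53)=329931, p(54)=386155, p(55)=451276, p(56)=526823, p(57)=614154, p(58)=715220, p(59)=831820, p(60)=966467, p(61)=1121505, p(62)=1300156, p(63)=1505499, p(64)=1741630, p(65)=2012558, p(66)=2323520, p(67)=2679689, p(68)=3087735, p(69)=3554345, p(70)=4087968, p(71)=4697205, p(72)=5392783, p(73)=6185689, p(74)=7089500, p(75)=8118264.
Final step: p(76) = p(75) + p(74) - p(71) - p(69) + p(64) + p(61) - p(54) - p(50) + p(41) + p(36) - p(25) - p(19) + p(6)
= 8118264 + 7089500 - 4697205 - 3554345 + 1741630 + 1121505 - 386155 - 204226 + 44583 + 17977 - 1958 - 490 + 11
= 9289091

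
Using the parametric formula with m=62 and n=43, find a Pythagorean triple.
(1995, 5332, 5693)

Euclid's formula: a = m² - n², b = 2mn, c = m² + n²
m = 62, n = 43
a = 62² - 43² = 3844 - 1849 = 1995
b = 2 × 62 × 43 = 5332
c = 62² + 43² = 3844 + 1849 = 5693
Verification: 1995² + 5332² = 3980025 + 28430224 = 32410249 = 5693² ✓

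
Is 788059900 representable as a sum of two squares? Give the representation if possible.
Not possible

Factorization: 788059900 = 2^2 × 5^2 × 199^3
By Fermat: n is sum of two squares iff every prime p ≡ 3 (mod 4) appears to even power.
Prime(s) ≡ 3 (mod 4) with odd exponent: [(199, 3)]
Therefore 788059900 cannot be expressed as a² + b².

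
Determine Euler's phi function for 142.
70

142 = 2 × 71
φ(n) = n × ∏(1 - 1/p) for each prime p dividing n
φ(142) = 142 × (1 - 1/2) × (1 - 1/71) = 70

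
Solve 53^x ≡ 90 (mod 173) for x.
126

Baby-step giant-step with step n = ⌈√173⌉ = 14.
Baby steps 53^j mod 173 (j:value) for j=0..13: 0:1, 1:53, 2:41, 3:97, 4:124, 5:171, 6:67, 7:91, 8:152, 9:98, 10:4, 11:39, 12:164, 13:42.
Giant-step multiplier: 53^(-14) ≡ 53^(172-14) = 53^158 ≡ 15 (mod 173).
Giant steps γ_i = 90·15^i mod 173: γ_0=90, γ_1=139, γ_2=9, γ_3=135, γ_4=122, γ_5=100, γ_6=116, γ_7=10, γ_8=150, γ_9=1 (in table at j=0).
x = i·n + j = 9·14 + 0 = 126.
Check: 53^126 ≡ 90 (mod 173).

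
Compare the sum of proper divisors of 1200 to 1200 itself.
abundant

Proper divisors of 1200: sum = 1 + 2 + 3 + 4 + 5 + 6 + 8 + 10 + ... + 240 + 300 + 400 + 600 (29 divisors) = 2644
Since 2644 > 1200, 1200 is abundant.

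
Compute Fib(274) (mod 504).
127

Matrix identity: Q^n = [[F_(n+1), F_n], [F_n, F_(n-1)]] with Q = [[1,1],[1,0]].
n = 274 = 100010010₂. Square-and-multiply, entries mod 504:
Q^1 = [[1,1],[1,0]]
Q^2 = (Q^1)² = [[2,1],[1,1]]
Q^4 = (Q^2)² = [[5,3],[3,2]]
Q^8 = (Q^4)² = [[34,21],[21,13]]
Q^17 = (Q^8)²·Q = [[64,85],[85,483]]
Q^34 = (Q^17)² = [[233,127],[127,106]]
Q^68 = (Q^34)² = [[362,213],[213,149]]
Q^137 = (Q^68)²·Q = [[496,13],[13,483]]
Q^274 = (Q^137)² = [[233,127],[127,106]]
F_274 mod 504 = Q^274[0][1] = 127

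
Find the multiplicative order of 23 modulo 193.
32

193 is prime, so ord(23) divides φ(193) = 192.
Divisors of 192: 1, 2, 3, 4, 6, 8, 12, 16, 24, 32, 48, 64, 96, 192.
Repeated squaring: 23^1 ≡ 23, 23^2 ≡ 143, 23^4 ≡ 184, 23^8 ≡ 81, 23^16 ≡ 192, 23^32 ≡ 1, 23^64 ≡ 1, 23^128 ≡ 1 (mod 193).
Test 23^d mod 193 for each divisor d in increasing order:
23^1 ≡ 23
23^2 ≡ 143
23^3 = 23^2·23^1 ≡ 8
23^4 ≡ 184
23^6 = 23^4·23^2 ≡ 64
23^8 ≡ 81
23^12 = 23^8·23^4 ≡ 43
23^16 ≡ 192
23^24 = 23^16·23^8 ≡ 112
23^32 ≡ 1  ← first divisor giving 1
The order is 32.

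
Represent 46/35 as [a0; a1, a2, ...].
[1; 3, 5, 2]

Euclidean algorithm steps:
46 = 1 × 35 + 11
35 = 3 × 11 + 2
11 = 5 × 2 + 1
2 = 2 × 1 + 0
Continued fraction: [1; 3, 5, 2]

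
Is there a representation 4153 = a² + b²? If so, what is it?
43² + 48² (a=43, b=48)

Factorization: 4153 = 4153
By Fermat: n is sum of two squares iff every prime p ≡ 3 (mod 4) appears to even power.
All primes ≡ 3 (mod 4) appear to even power.
Search a = 0, 1, 2, … for 4153 - a² a perfect square: first hit at a = 43: 4153 - 1849 = 2304 = 48².
4153 = 43² + 48² = 1849 + 2304 ✓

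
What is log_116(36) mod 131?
42

Baby-step giant-step with step n = ⌈√131⌉ = 12.
Baby steps 116^j mod 131 (j:value) for j=0..11: 0:1, 1:116, 2:94, 3:31, 4:59, 5:32, 6:44, 7:126, 8:75, 9:54, 10:107, 11:98.
Giant-step multiplier: 116^(-12) ≡ 116^(130-12) = 116^118 ≡ 9 (mod 131).
Giant steps γ_i = 36·9^i mod 131: γ_0=36, γ_1=62, γ_2=34, γ_3=44 (in table at j=6).
x = i·n + j = 3·12 + 6 = 42.
Check: 116^42 ≡ 36 (mod 131).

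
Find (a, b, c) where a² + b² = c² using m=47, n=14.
(2013, 1316, 2405)

Euclid's formula: a = m² - n², b = 2mn, c = m² + n²
m = 47, n = 14
a = 47² - 14² = 2209 - 196 = 2013
b = 2 × 47 × 14 = 1316
c = 47² + 14² = 2209 + 196 = 2405
Verification: 2013² + 1316² = 4052169 + 1731856 = 5784025 = 2405² ✓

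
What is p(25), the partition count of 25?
1958

p(n) counts ways to write n as a sum of positive integers (order ignored).
Euler's pentagonal recurrence: p(k) = p(k-1) + p(k-2) - p(k-5) - p(k-7) + p(k-12) + p(k-15) - ... (offsets j(3j∓1)/2, signs ++--, p(0)=1, p(<0)=0).
DP table for k = 0..24: p(0)=1, p(1)=1, p(2)=2, p(3)=3, p(4)=5, p(5)=7, p(6)=11, p(7)=15, p(8)=22, p(9)=30, p(10)=42, p(11)=56, p(12)=77, p(13)=101, p(14)=135, p(15)=176, p(16)=231, p(17)=297, p(18)=385, p(19)=490, p(20)=627, p(21)=792, p(22)=1002, p(23)=1255, p(24)=1575.
Final step: p(25) = p(24) + p(23) - p(20) - p(18) + p(13) + p(10) - p(3)
= 1575 + 1255 - 627 - 385 + 101 + 42 - 3
= 1958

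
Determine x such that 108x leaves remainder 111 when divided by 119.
x ≡ 44 (mod 119)

gcd(108, 119) = 1, which divides 111, so solutions exist.
Find 108^(-1) mod 119 by the extended Euclidean algorithm:
119 = 1 × 108 + 11  ⟹  11 = (1)·119 + (-1)·108
108 = 9 × 11 + 9  ⟹  9 = (-9)·119 + (10)·108
11 = 1 × 9 + 2  ⟹  2 = (10)·119 + (-11)·108
9 = 4 × 2 + 1  ⟹  1 = (-49)·119 + (54)·108
So (54)·108 ≡ 1 (mod 119), i.e. 108^(-1) ≡ 54 (mod 119).
x ≡ 54 × 111 = 5994 ≡ 44 (mod 119).
Check: 108 × 44 = 4752 ≡ 111 (mod 119).
Unique solution: x ≡ 44 (mod 119)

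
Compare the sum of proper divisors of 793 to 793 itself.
deficient

Proper divisors of 793: sum = 1 + 13 + 61 = 75
Since 75 < 793, 793 is deficient.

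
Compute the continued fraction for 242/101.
[2; 2, 1, 1, 9, 2]

Euclidean algorithm steps:
242 = 2 × 101 + 40
101 = 2 × 40 + 21
40 = 1 × 21 + 19
21 = 1 × 19 + 2
19 = 9 × 2 + 1
2 = 2 × 1 + 0
Continued fraction: [2; 2, 1, 1, 9, 2]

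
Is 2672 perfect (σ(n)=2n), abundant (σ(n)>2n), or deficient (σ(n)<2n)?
deficient

Proper divisors of 2672: sum = 1 + 2 + 4 + 8 + 16 + 167 + 334 + 668 + 1336 = 2536
Since 2536 < 2672, 2672 is deficient.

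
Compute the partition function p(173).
362326859895

p(n) counts ways to write n as a sum of positive integers (order ignored).
Euler's pentagonal recurrence: p(k) = p(k-1) + p(k-2) - p(k-5) - p(k-7) + p(k-12) + p(k-15) - ... (offsets j(3j∓1)/2, signs ++--, p(0)=1, p(<0)=0).
DP table for k = 0..172: p(0)=1, p(1)=1, p(2)=2, p(3)=3, p(4)=5, p(5)=7, p(6)=11, p(7)=15, p(8)=22, p(9)=30, p(10)=42, p(11)=56, p(12)=77, p(13)=101, p(14)=135, p(15)=176, p(16)=231, p(17)=297, p(18)=385, p(19)=490, p(20)=627, p(21)=792, p(22)=1002, p(23)=1255, p(24)=1575, p(25)=1958, p(26)=2436, p(27)=3010, p(28)=3718, p(29)=4565, p(30)=5604, p(31)=6842, p(32)=8349, p(33)=10143, p(34)=12310, p(35)=14883, p(36)=17977, p(37)=21637, p(38)=26015, p(39)=31185, p(40)=37338, p(41)=44583, p(42)=53174, p(43)=63261, p(44)=75175, p(45)=89134, p(46)=105558, p(47)=124754, p(48)=147273, p(49)=173525, p(50)=204226, p(51)=239943, p(52)=281589, p(53)=329931, p(54)=386155, p(55)=451276, p(56)=526823, p(57)=614154, p(58)=715220, p(59)=831820, p(60)=966467, p(61)=1121505, p(62)=1300156, p(63)=1505499, p(64)=1741630, p(65)=2012558, p(66)=2323520, p(67)=2679689, p(68)=3087735, p(69)=3554345, p(70)=4087968, p(71)=4697205, p(72)=5392783, p(73)=6185689, p(74)=7089500, p(75)=8118264, p(76)=9289091, p(77)=10619863, p(78)=12132164, p(79)=13848650, p(80)=15796476, p(81)=18004327, p(82)=20506255, p(83)=23338469, p(84)=26543660, p(85)=30167357, p(86)=34262962, p(87)=38887673, p(88)=44108109, p(89)=49995925, p(90)=56634173, p(91)=64112359, p(92)=72533807, p(93)=82010177, p(94)=92669720, p(95)=104651419, p(96)=118114304, p(97)=133230930, p(98)=150198136, p(99)=169229875, p(100)=190569292, p(101)=214481126, p(102)=241265379, p(103)=271248950, p(104)=304801365, p(105)=342325709, p(106)=384276336, p(107)=431149389, p(108)=483502844, p(109)=541946240, p(110)=607163746, p(111)=679903203, p(112)=761002156, p(113)=851376628, p(114)=952050665, p(115)=1064144451, p(116)=1188908248, p(117)=1327710076, p(118)=1482074143, p(119)=1653668665, p(120)=1844349560, p(121)=2056148051, p(122)=2291320912, p(123)=2552338241, p(124)=2841940500, p(125)=3163127352, p(126)=3519222692, p(127)=3913864295, p(128)=4351078600, p(129)=4835271870, p(130)=5371315400, p(131)=5964539504, p(132)=6620830889, p(133)=7346629512, p(134)=8149040695, p(135)=9035836076, p(136)=10015581680, p(137)=11097645016, p(138)=12292341831, p(139)=13610949895, p(140)=15065878135, p(141)=16670689208, p(142)=18440293320, p(143)=20390982757, p(144)=22540654445, p(145)=24908858009, p(146)=27517052599, p(147)=30388671978, p(148)=33549419497, p(149)=37027355200, p(150)=40853235313, p(151)=45060624582, p(152)=49686288421, p(153)=54770336324, p(154)=60356673280, p(155)=66493182097, p(156)=73232243759, p(157)=80630964769, p(158)=88751778802, p(159)=97662728555, p(160)=107438159466, p(161)=118159068427, p(162)=129913904637, p(163)=142798995930, p(164)=156919475295, p(165)=172389800255, p(166)=189334822579, p(167)=207890420102, p(168)=228204732751, p(169)=250438925115, p(170)=274768617130, p(171)=301384802048, p(172)=330495499613.
Final step: p(173) = p(172) + p(171) - p(168) - p(166) + p(161) + p(158) - p(151) - p(147) + p(138) + p(133) - p(122) - p(116) + p(103) + p(96) - p(81) - p(73) + p(56) + p(47) - p(28) - p(18)
= 330495499613 + 301384802048 - 228204732751 - 189334822579 + 118159068427 + 88751778802 - 45060624582 - 30388671978 + 12292341831 + 7346629512 - 2291320912 - 1188908248 + 271248950 + 118114304 - 18004327 - 6185689 + 526823 + 124754 - 3718 - 385
= 362326859895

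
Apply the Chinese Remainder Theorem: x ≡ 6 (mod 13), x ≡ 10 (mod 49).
500

Using Chinese Remainder Theorem:
M = 13 × 49 = 637
M1 = 49, M2 = 13
y1 = 49^(-1) mod 13 = 4
y2 = 13^(-1) mod 49 = 34
x = (6×49×4 + 10×13×34) mod 637 = 500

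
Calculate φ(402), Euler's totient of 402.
132

402 = 2 × 3 × 67
φ(n) = n × ∏(1 - 1/p) for each prime p dividing n
φ(402) = 402 × (1 - 1/2) × (1 - 1/3) × (1 - 1/67) = 132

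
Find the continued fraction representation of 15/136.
[0; 9, 15]

Euclidean algorithm steps:
15 = 0 × 136 + 15
136 = 9 × 15 + 1
15 = 15 × 1 + 0
Continued fraction: [0; 9, 15]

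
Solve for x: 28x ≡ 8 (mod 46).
x ≡ 20 (mod 23)

gcd(28, 46) = 2, which divides 8, so solutions exist.
Divide through by 2: 14x ≡ 4 (mod 23).
Find 14^(-1) mod 23 by the extended Euclidean algorithm:
23 = 1 × 14 + 9  ⟹  9 = (1)·23 + (-1)·14
14 = 1 × 9 + 5  ⟹  5 = (-1)·23 + (2)·14
9 = 1 × 5 + 4  ⟹  4 = (2)·23 + (-3)·14
5 = 1 × 4 + 1  ⟹  1 = (-3)·23 + (5)·14
So (5)·14 ≡ 1 (mod 23), i.e. 14^(-1) ≡ 5 (mod 23).
x ≡ 5 × 4 = 20 ≡ 20 (mod 23).
Check: 28 × 20 = 560 ≡ 8 (mod 46).
x ≡ 20 (mod 23), giving 2 solutions mod 46.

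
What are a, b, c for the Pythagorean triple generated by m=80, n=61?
(2679, 9760, 10121)

Euclid's formula: a = m² - n², b = 2mn, c = m² + n²
m = 80, n = 61
a = 80² - 61² = 6400 - 3721 = 2679
b = 2 × 80 × 61 = 9760
c = 80² + 61² = 6400 + 3721 = 10121
Verification: 2679² + 9760² = 7177041 + 95257600 = 102434641 = 10121² ✓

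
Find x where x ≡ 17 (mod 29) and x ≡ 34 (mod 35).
104

Using Chinese Remainder Theorem:
M = 29 × 35 = 1015
M1 = 35, M2 = 29
y1 = 35^(-1) mod 29 = 5
y2 = 29^(-1) mod 35 = 29
x = (17×35×5 + 34×29×29) mod 1015 = 104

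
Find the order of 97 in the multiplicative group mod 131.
130

131 is prime, so ord(97) divides φ(131) = 130.
Divisors of 130: 1, 2, 5, 10, 13, 26, 65, 130.
Repeated squaring: 97^1 ≡ 97, 97^2 ≡ 108, 97^4 ≡ 5, 97^8 ≡ 25, 97^16 ≡ 101, 97^32 ≡ 114, 97^64 ≡ 27, 97^128 ≡ 74 (mod 131).
Test 97^d mod 131 for each divisor d in increasing order:
97^1 ≡ 97
97^2 ≡ 108
97^5 = 97^4·97^1 ≡ 92
97^10 = 97^8·97^2 ≡ 80
97^13 = 97^8·97^4·97^1 ≡ 73
97^26 = 97^16·97^8·97^2 ≡ 89
97^65 = 97^64·97^1 ≡ 130
97^130 = 97^128·97^2 ≡ 1  ← first divisor giving 1
The order is 130.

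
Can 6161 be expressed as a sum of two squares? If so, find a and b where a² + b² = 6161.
44² + 65² (a=44, b=65)

Factorization: 6161 = 61 × 101
By Fermat: n is sum of two squares iff every prime p ≡ 3 (mod 4) appears to even power.
All primes ≡ 3 (mod 4) appear to even power.
Search a = 0, 1, 2, … for 6161 - a² a perfect square: first hit at a = 44: 6161 - 1936 = 4225 = 65².
6161 = 44² + 65² = 1936 + 4225 ✓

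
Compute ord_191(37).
38

191 is prime, so ord(37) divides φ(191) = 190.
Divisors of 190: 1, 2, 5, 10, 19, 38, 95, 190.
Repeated squaring: 37^1 ≡ 37, 37^2 ≡ 32, 37^4 ≡ 69, 37^8 ≡ 177, 37^16 ≡ 5, 37^32 ≡ 25, 37^64 ≡ 52, 37^128 ≡ 30 (mod 191).
Test 37^d mod 191 for each divisor d in increasing order:
37^1 ≡ 37
37^2 ≡ 32
37^5 = 37^4·37^1 ≡ 70
37^10 = 37^8·37^2 ≡ 125
37^19 = 37^16·37^2·37^1 ≡ 190
37^38 = 37^32·37^4·37^2 ≡ 1  ← first divisor giving 1
The order is 38.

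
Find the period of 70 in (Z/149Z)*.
148

149 is prime, so ord(70) divides φ(149) = 148.
Divisors of 148: 1, 2, 4, 37, 74, 148.
Repeated squaring: 70^1 ≡ 70, 70^2 ≡ 132, 70^4 ≡ 140, 70^8 ≡ 81, 70^16 ≡ 5, 70^32 ≡ 25, 70^64 ≡ 29, 70^128 ≡ 96 (mod 149).
Test 70^d mod 149 for each divisor d in increasing order:
70^1 ≡ 70
70^2 ≡ 132
70^4 ≡ 140
70^37 = 70^32·70^4·70^1 ≡ 44
70^74 = 70^64·70^8·70^2 ≡ 148
70^148 = 70^128·70^16·70^4 ≡ 1  ← first divisor giving 1
The order is 148.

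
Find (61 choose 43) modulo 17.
13

Using Lucas' theorem:
Write n=61 and k=43 in base 17:
n in base 17: [3, 10]
k in base 17: [2, 9]
C(61,43) mod 17 = ∏ C(n_i, k_i) mod 17
Digit binomials (mod 17): C(3,2) = 3; C(10,9) = 10
Product: 3 × 10 = 30 ≡ 13 (mod 17)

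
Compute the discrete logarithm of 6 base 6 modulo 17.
1

Baby-step giant-step with step n = ⌈√17⌉ = 5.
Baby steps 6^j mod 17 (j:value) for j=0..4: 0:1, 1:6, 2:2, 3:12, 4:4.
h = 6 is already in the table at j=1, so x = 1.
Check: 6^1 ≡ 6 (mod 17).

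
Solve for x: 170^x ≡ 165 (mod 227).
127

Baby-step giant-step with step n = ⌈√227⌉ = 16.
Baby steps 170^j mod 227 (j:value) for j=0..15: 0:1, 1:170, 2:71, 3:39, 4:47, 5:45, 6:159, 7:17, 8:166, 9:72, 10:209, 11:118, 12:84, 13:206, 14:62, 15:98.
Giant-step multiplier: 170^(-16) ≡ 170^(226-16) = 170^210 ≡ 176 (mod 227).
Giant steps γ_i = 165·176^i mod 227: γ_0=165, γ_1=211, γ_2=135, γ_3=152, γ_4=193, γ_5=145, γ_6=96, γ_7=98 (in table at j=15).
x = i·n + j = 7·16 + 15 = 127.
Check: 170^127 ≡ 165 (mod 227).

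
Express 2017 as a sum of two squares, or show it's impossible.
9² + 44² (a=9, b=44)

Factorization: 2017 = 2017
By Fermat: n is sum of two squares iff every prime p ≡ 3 (mod 4) appears to even power.
All primes ≡ 3 (mod 4) appear to even power.
Search a = 0, 1, 2, … for 2017 - a² a perfect square: first hit at a = 9: 2017 - 81 = 1936 = 44².
2017 = 9² + 44² = 81 + 1936 ✓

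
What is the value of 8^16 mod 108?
100

Repeated squaring. Binary of 16 = 10000.
8^1 ≡ 8 (mod 108); 8^2 ≡ 64 (mod 108); 8^4 ≡ 100 (mod 108); 8^8 ≡ 64 (mod 108); 8^16 ≡ 100 (mod 108)
8^16 = 8^16 ≡ 100 (mod 108)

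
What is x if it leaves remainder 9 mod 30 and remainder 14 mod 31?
789

Using Chinese Remainder Theorem:
M = 30 × 31 = 930
M1 = 31, M2 = 30
y1 = 31^(-1) mod 30 = 1
y2 = 30^(-1) mod 31 = 30
x = (9×31×1 + 14×30×30) mod 930 = 789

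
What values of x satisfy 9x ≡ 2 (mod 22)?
x ≡ 10 (mod 22)

gcd(9, 22) = 1, which divides 2, so solutions exist.
Find 9^(-1) mod 22 by the extended Euclidean algorithm:
22 = 2 × 9 + 4  ⟹  4 = (1)·22 + (-2)·9
9 = 2 × 4 + 1  ⟹  1 = (-2)·22 + (5)·9
So (5)·9 ≡ 1 (mod 22), i.e. 9^(-1) ≡ 5 (mod 22).
x ≡ 5 × 2 = 10 ≡ 10 (mod 22).
Check: 9 × 10 = 90 ≡ 2 (mod 22).
Unique solution: x ≡ 10 (mod 22)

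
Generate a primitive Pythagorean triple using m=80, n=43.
(4551, 6880, 8249)

Euclid's formula: a = m² - n², b = 2mn, c = m² + n²
m = 80, n = 43
a = 80² - 43² = 6400 - 1849 = 4551
b = 2 × 80 × 43 = 6880
c = 80² + 43² = 6400 + 1849 = 8249
Verification: 4551² + 6880² = 20711601 + 47334400 = 68046001 = 8249² ✓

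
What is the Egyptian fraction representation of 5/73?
1/15 + 1/548 + 1/600060

Greedy algorithm:
5/73: ceiling(73/5) = 15, use 1/15
2/1095: ceiling(1095/2) = 548, use 1/548
1/600060: ceiling(600060/1) = 600060, use 1/600060
Result: 5/73 = 1/15 + 1/548 + 1/600060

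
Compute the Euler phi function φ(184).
88

184 = 2^3 × 23
φ(n) = n × ∏(1 - 1/p) for each prime p dividing n
φ(184) = 184 × (1 - 1/2) × (1 - 1/23) = 88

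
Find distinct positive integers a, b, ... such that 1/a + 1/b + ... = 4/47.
1/12 + 1/564

Greedy algorithm:
4/47: ceiling(47/4) = 12, use 1/12
1/564: ceiling(564/1) = 564, use 1/564
Result: 4/47 = 1/12 + 1/564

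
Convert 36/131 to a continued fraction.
[0; 3, 1, 1, 1, 3, 3]

Euclidean algorithm steps:
36 = 0 × 131 + 36
131 = 3 × 36 + 23
36 = 1 × 23 + 13
23 = 1 × 13 + 10
13 = 1 × 10 + 3
10 = 3 × 3 + 1
3 = 3 × 1 + 0
Continued fraction: [0; 3, 1, 1, 1, 3, 3]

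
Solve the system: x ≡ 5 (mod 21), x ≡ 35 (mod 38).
719

Using Chinese Remainder Theorem:
M = 21 × 38 = 798
M1 = 38, M2 = 21
y1 = 38^(-1) mod 21 = 5
y2 = 21^(-1) mod 38 = 29
x = (5×38×5 + 35×21×29) mod 798 = 719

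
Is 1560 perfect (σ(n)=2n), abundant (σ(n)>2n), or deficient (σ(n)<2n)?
abundant

Proper divisors of 1560: sum = 1 + 2 + 3 + 4 + 5 + 6 + 8 + 10 + ... + 312 + 390 + 520 + 780 (31 divisors) = 3480
Since 3480 > 1560, 1560 is abundant.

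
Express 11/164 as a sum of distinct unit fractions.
1/15 + 1/2460

Greedy algorithm:
11/164: ceiling(164/11) = 15, use 1/15
1/2460: ceiling(2460/1) = 2460, use 1/2460
Result: 11/164 = 1/15 + 1/2460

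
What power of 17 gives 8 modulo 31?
6

Baby-step giant-step with step n = ⌈√31⌉ = 6.
Baby steps 17^j mod 31 (j:value) for j=0..5: 0:1, 1:17, 2:10, 3:15, 4:7, 5:26.
Giant-step multiplier: 17^(-6) ≡ 17^(30-6) = 17^24 ≡ 4 (mod 31).
Giant steps γ_i = 8·4^i mod 31: γ_0=8, γ_1=1 (in table at j=0).
x = i·n + j = 1·6 + 0 = 6.
Check: 17^6 ≡ 8 (mod 31).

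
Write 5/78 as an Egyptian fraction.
1/16 + 1/624

Greedy algorithm:
5/78: ceiling(78/5) = 16, use 1/16
1/624: ceiling(624/1) = 624, use 1/624
Result: 5/78 = 1/16 + 1/624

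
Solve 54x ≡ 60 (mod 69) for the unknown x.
x ≡ 19 (mod 23)

gcd(54, 69) = 3, which divides 60, so solutions exist.
Divide through by 3: 18x ≡ 20 (mod 23).
Find 18^(-1) mod 23 by the extended Euclidean algorithm:
23 = 1 × 18 + 5  ⟹  5 = (1)·23 + (-1)·18
18 = 3 × 5 + 3  ⟹  3 = (-3)·23 + (4)·18
5 = 1 × 3 + 2  ⟹  2 = (4)·23 + (-5)·18
3 = 1 × 2 + 1  ⟹  1 = (-7)·23 + (9)·18
So (9)·18 ≡ 1 (mod 23), i.e. 18^(-1) ≡ 9 (mod 23).
x ≡ 9 × 20 = 180 ≡ 19 (mod 23).
Check: 54 × 19 = 1026 ≡ 60 (mod 69).
x ≡ 19 (mod 23), giving 3 solutions mod 69.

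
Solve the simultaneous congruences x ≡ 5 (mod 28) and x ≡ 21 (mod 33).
285

Using Chinese Remainder Theorem:
M = 28 × 33 = 924
M1 = 33, M2 = 28
y1 = 33^(-1) mod 28 = 17
y2 = 28^(-1) mod 33 = 13
x = (5×33×17 + 21×28×13) mod 924 = 285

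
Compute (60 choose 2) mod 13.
2

Using Lucas' theorem:
Write n=60 and k=2 in base 13:
n in base 13: [4, 8]
k in base 13: [0, 2]
C(60,2) mod 13 = ∏ C(n_i, k_i) mod 13
Digit binomials (mod 13): C(4,0) = 1; C(8,2) = 28 ≡ 2
Product: 1 × 2 = 2 ≡ 2 (mod 13)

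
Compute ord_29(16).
7

29 is prime, so ord(16) divides φ(29) = 28.
Divisors of 28: 1, 2, 4, 7, 14, 28.
Repeated squaring: 16^1 ≡ 16, 16^2 ≡ 24, 16^4 ≡ 25, 16^8 ≡ 16, 16^16 ≡ 24 (mod 29).
Test 16^d mod 29 for each divisor d in increasing order:
16^1 ≡ 16
16^2 ≡ 24
16^4 ≡ 25
16^7 = 16^4·16^2·16^1 ≡ 1  ← first divisor giving 1
The order is 7.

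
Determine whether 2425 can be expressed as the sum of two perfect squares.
11² + 48² (a=11, b=48)

Factorization: 2425 = 5^2 × 97
By Fermat: n is sum of two squares iff every prime p ≡ 3 (mod 4) appears to even power.
All primes ≡ 3 (mod 4) appear to even power.
Search a = 0, 1, 2, … for 2425 - a² a perfect square: first hit at a = 11: 2425 - 121 = 2304 = 48².
2425 = 11² + 48² = 121 + 2304 ✓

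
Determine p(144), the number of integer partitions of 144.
22540654445

p(n) counts ways to write n as a sum of positive integers (order ignored).
Euler's pentagonal recurrence: p(k) = p(k-1) + p(k-2) - p(k-5) - p(k-7) + p(k-12) + p(k-15) - ... (offsets j(3j∓1)/2, signs ++--, p(0)=1, p(<0)=0).
DP table for k = 0..143: p(0)=1, p(1)=1, p(2)=2, p(3)=3, p(4)=5, p(5)=7, p(6)=11, p(7)=15, p(8)=22, p(9)=30, p(10)=42, p(11)=56, p(12)=77, p(13)=101, p(14)=135, p(15)=176, p(16)=231, p(17)=297, p(18)=385, p(19)=490, p(20)=627, p(21)=792, p(22)=1002, p(23)=1255, p(24)=1575, p(25)=1958, p(26)=2436, p(27)=3010, p(28)=3718, p(29)=4565, p(30)=5604, p(31)=6842, p(32)=8349, p(33)=10143, p(34)=12310, p(35)=14883, p(36)=17977, p(37)=21637, p(38)=26015, p(39)=31185, p(40)=37338, p(41)=44583, p(42)=53174, p(43)=63261, p(44)=75175, p(45)=89134, p(46)=105558, p(47)=124754, p(48)=147273, p(49)=173525, p(50)=204226, p(51)=239943, p(52)=281589, p(53)=329931, p(54)=386155, p(55)=451276, p(56)=526823, p(57)=614154, p(58)=715220, p(59)=831820, p(60)=966467, p(61)=1121505, p(62)=1300156, p(63)=1505499, p(64)=1741630, p(65)=2012558, p(66)=2323520, p(67)=2679689, p(68)=3087735, p(69)=3554345, p(70)=4087968, p(71)=4697205, p(72)=5392783, p(73)=6185689, p(74)=7089500, p(75)=8118264, p(76)=9289091, p(77)=10619863, p(78)=12132164, p(79)=13848650, p(80)=15796476, p(81)=18004327, p(82)=20506255, p(83)=23338469, p(84)=26543660, p(85)=30167357, p(86)=34262962, p(87)=38887673, p(88)=44108109, p(89)=49995925, p(90)=56634173, p(91)=64112359, p(92)=72533807, p(93)=82010177, p(94)=92669720, p(95)=104651419, p(96)=118114304, p(97)=133230930, p(98)=150198136, p(99)=169229875, p(100)=190569292, p(101)=214481126, p(102)=241265379, p(103)=271248950, p(104)=304801365, p(105)=342325709, p(106)=384276336, p(107)=431149389, p(108)=483502844, p(109)=541946240, p(110)=607163746, p(111)=679903203, p(112)=761002156, p(113)=851376628, p(114)=952050665, p(115)=1064144451, p(116)=1188908248, p(117)=1327710076, p(118)=1482074143, p(119)=1653668665, p(120)=1844349560, p(121)=2056148051, p(122)=2291320912, p(123)=2552338241, p(124)=2841940500, p(125)=3163127352, p(126)=3519222692, p(127)=3913864295, p(128)=4351078600, p(129)=4835271870, p(130)=5371315400, p(131)=5964539504, p(132)=6620830889, p(133)=7346629512, p(134)=8149040695, p(135)=9035836076, p(136)=10015581680, p(137)=11097645016, p(138)=12292341831, p(139)=13610949895, p(140)=15065878135, p(141)=16670689208, p(142)=18440293320, p(143)=20390982757.
Final step: p(144) = p(143) + p(142) - p(139) - p(137) + p(132) + p(129) - p(122) - p(118) + p(109) + p(104) - p(93) - p(87) + p(74) + p(67) - p(52) - p(44) + p(27) + p(18)
= 20390982757 + 18440293320 - 13610949895 - 11097645016 + 6620830889 + 4835271870 - 2291320912 - 1482074143 + 541946240 + 304801365 - 82010177 - 38887673 + 7089500 + 2679689 - 281589 - 75175 + 3010 + 385
= 22540654445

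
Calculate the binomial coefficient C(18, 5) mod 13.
1

Using Lucas' theorem:
Write n=18 and k=5 in base 13:
n in base 13: [1, 5]
k in base 13: [0, 5]
C(18,5) mod 13 = ∏ C(n_i, k_i) mod 13
Digit binomials (mod 13): C(1,0) = 1; C(5,5) = 1
Product: 1 × 1 = 1 ≡ 1 (mod 13)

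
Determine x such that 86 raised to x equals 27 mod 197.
121

Baby-step giant-step with step n = ⌈√197⌉ = 15.
Baby steps 86^j mod 197 (j:value) for j=0..14: 0:1, 1:86, 2:107, 3:140, 4:23, 5:8, 6:97, 7:68, 8:135, 9:184, 10:64, 11:185, 12:150, 13:95, 14:93.
Giant-step multiplier: 86^(-15) ≡ 86^(196-15) = 86^181 ≡ 192 (mod 197).
Giant steps γ_i = 27·192^i mod 197: γ_0=27, γ_1=62, γ_2=84, γ_3=171, γ_4=130, γ_5=138, γ_6=98, γ_7=101, γ_8=86 (in table at j=1).
x = i·n + j = 8·15 + 1 = 121.
Check: 86^121 ≡ 27 (mod 197).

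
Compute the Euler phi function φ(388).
192

388 = 2^2 × 97
φ(n) = n × ∏(1 - 1/p) for each prime p dividing n
φ(388) = 388 × (1 - 1/2) × (1 - 1/97) = 192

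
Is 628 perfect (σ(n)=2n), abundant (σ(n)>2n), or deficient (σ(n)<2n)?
deficient

Proper divisors of 628: sum = 1 + 2 + 4 + 157 + 314 = 478
Since 478 < 628, 628 is deficient.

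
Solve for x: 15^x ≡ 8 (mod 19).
15

Baby-step giant-step with step n = ⌈√19⌉ = 5.
Baby steps 15^j mod 19 (j:value) for j=0..4: 0:1, 1:15, 2:16, 3:12, 4:9.
Giant-step multiplier: 15^(-5) ≡ 15^(18-5) = 15^13 ≡ 10 (mod 19).
Giant steps γ_i = 8·10^i mod 19: γ_0=8, γ_1=4, γ_2=2, γ_3=1 (in table at j=0).
x = i·n + j = 3·5 + 0 = 15.
Check: 15^15 ≡ 8 (mod 19).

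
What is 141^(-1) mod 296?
21

gcd(141, 296) = 1, so the inverse exists.
Extended Euclidean algorithm on (296, 141):
296 = 2 × 141 + 14  ⟹  14 = (1)·296 + (-2)·141
141 = 10 × 14 + 1  ⟹  1 = (-10)·296 + (21)·141
So (21)·141 ≡ 1 (mod 296), i.e. 141^(-1) ≡ 21 (mod 296).
Check: 141 × 21 = 2961 ≡ 1 (mod 296)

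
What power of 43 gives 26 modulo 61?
47

Baby-step giant-step with step n = ⌈√61⌉ = 8.
Baby steps 43^j mod 61 (j:value) for j=0..7: 0:1, 1:43, 2:19, 3:24, 4:56, 5:29, 6:27, 7:2.
Giant-step multiplier: 43^(-8) ≡ 43^(60-8) = 43^52 ≡ 22 (mod 61).
Giant steps γ_i = 26·22^i mod 61: γ_0=26, γ_1=23, γ_2=18, γ_3=30, γ_4=50, γ_5=2 (in table at j=7).
x = i·n + j = 5·8 + 7 = 47.
Check: 43^47 ≡ 26 (mod 61).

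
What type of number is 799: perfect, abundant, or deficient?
deficient

Proper divisors of 799: sum = 1 + 17 + 47 = 65
Since 65 < 799, 799 is deficient.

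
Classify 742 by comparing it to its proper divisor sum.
deficient

Proper divisors of 742: sum = 1 + 2 + 7 + 14 + 53 + 106 + 371 = 554
Since 554 < 742, 742 is deficient.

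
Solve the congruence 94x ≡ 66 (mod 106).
x ≡ 21 (mod 53)

gcd(94, 106) = 2, which divides 66, so solutions exist.
Divide through by 2: 47x ≡ 33 (mod 53).
Find 47^(-1) mod 53 by the extended Euclidean algorithm:
53 = 1 × 47 + 6  ⟹  6 = (1)·53 + (-1)·47
47 = 7 × 6 + 5  ⟹  5 = (-7)·53 + (8)·47
6 = 1 × 5 + 1  ⟹  1 = (8)·53 + (-9)·47
So (-9)·47 ≡ 1 (mod 53), i.e. 47^(-1) ≡ -9 ≡ 44 (mod 53).
x ≡ 44 × 33 = 1452 ≡ 21 (mod 53).
Check: 94 × 21 = 1974 ≡ 66 (mod 106).
x ≡ 21 (mod 53), giving 2 solutions mod 106.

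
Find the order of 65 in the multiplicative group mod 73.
6

73 is prime, so ord(65) divides φ(73) = 72.
Divisors of 72: 1, 2, 3, 4, 6, 8, 9, 12, 18, 24, 36, 72.
Repeated squaring: 65^1 ≡ 65, 65^2 ≡ 64, 65^4 ≡ 8, 65^8 ≡ 64, 65^16 ≡ 8, 65^32 ≡ 64, 65^64 ≡ 8 (mod 73).
Test 65^d mod 73 for each divisor d in increasing order:
65^1 ≡ 65
65^2 ≡ 64
65^3 = 65^2·65^1 ≡ 72
65^4 ≡ 8
65^6 = 65^4·65^2 ≡ 1  ← first divisor giving 1
The order is 6.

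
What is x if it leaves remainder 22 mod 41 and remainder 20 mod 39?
1580

Using Chinese Remainder Theorem:
M = 41 × 39 = 1599
M1 = 39, M2 = 41
y1 = 39^(-1) mod 41 = 20
y2 = 41^(-1) mod 39 = 20
x = (22×39×20 + 20×41×20) mod 1599 = 1580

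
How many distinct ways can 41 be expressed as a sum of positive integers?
44583

p(n) counts ways to write n as a sum of positive integers (order ignored).
Euler's pentagonal recurrence: p(k) = p(k-1) + p(k-2) - p(k-5) - p(k-7) + p(k-12) + p(k-15) - ... (offsets j(3j∓1)/2, signs ++--, p(0)=1, p(<0)=0).
DP table for k = 0..40: p(0)=1, p(1)=1, p(2)=2, p(3)=3, p(4)=5, p(5)=7, p(6)=11, p(7)=15, p(8)=22, p(9)=30, p(10)=42, p(11)=56, p(12)=77, p(13)=101, p(14)=135, p(15)=176, p(16)=231, p(17)=297, p(18)=385, p(19)=490, p(20)=627, p(21)=792, p(22)=1002, p(23)=1255, p(24)=1575, p(25)=1958, p(26)=2436, p(27)=3010, p(28)=3718, p(29)=4565, p(30)=5604, p(31)=6842, p(32)=8349, p(33)=10143, p(34)=12310, p(35)=14883, p(36)=17977, p(37)=21637, p(38)=26015, p(39)=31185, p(40)=37338.
Final step: p(41) = p(40) + p(39) - p(36) - p(34) + p(29) + p(26) - p(19) - p(15) + p(6) + p(1)
= 37338 + 31185 - 17977 - 12310 + 4565 + 2436 - 490 - 176 + 11 + 1
= 44583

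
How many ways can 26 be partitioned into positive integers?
2436

p(n) counts ways to write n as a sum of positive integers (order ignored).
Euler's pentagonal recurrence: p(k) = p(k-1) + p(k-2) - p(k-5) - p(k-7) + p(k-12) + p(k-15) - ... (offsets j(3j∓1)/2, signs ++--, p(0)=1, p(<0)=0).
DP table for k = 0..25: p(0)=1, p(1)=1, p(2)=2, p(3)=3, p(4)=5, p(5)=7, p(6)=11, p(7)=15, p(8)=22, p(9)=30, p(10)=42, p(11)=56, p(12)=77, p(13)=101, p(14)=135, p(15)=176, p(16)=231, p(17)=297, p(18)=385, p(19)=490, p(20)=627, p(21)=792, p(22)=1002, p(23)=1255, p(24)=1575, p(25)=1958.
Final step: p(26) = p(25) + p(24) - p(21) - p(19) + p(14) + p(11) - p(4) - p(0)
= 1958 + 1575 - 792 - 490 + 135 + 56 - 5 - 1
= 2436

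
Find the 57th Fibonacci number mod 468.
430

Matrix identity: Q^n = [[F_(n+1), F_n], [F_n, F_(n-1)]] with Q = [[1,1],[1,0]].
n = 57 = 111001₂. Square-and-multiply, entries mod 468:
Q^1 = [[1,1],[1,0]]
Q^3 = (Q^1)²·Q = [[3,2],[2,1]]
Q^7 = (Q^3)²·Q = [[21,13],[13,8]]
Q^14 = (Q^7)² = [[142,377],[377,233]]
Q^28 = (Q^14)² = [[365,39],[39,326]]
Q^57 = (Q^28)²·Q = [[235,430],[430,273]]
F_57 mod 468 = Q^57[0][1] = 430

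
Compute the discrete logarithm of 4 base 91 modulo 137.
116

Baby-step giant-step with step n = ⌈√137⌉ = 12.
Baby steps 91^j mod 137 (j:value) for j=0..11: 0:1, 1:91, 2:61, 3:71, 4:22, 5:84, 6:109, 7:55, 8:73, 9:67, 10:69, 11:114.
Giant-step multiplier: 91^(-12) ≡ 91^(136-12) = 91^124 ≡ 18 (mod 137).
Giant steps γ_i = 4·18^i mod 137: γ_0=4, γ_1=72, γ_2=63, γ_3=38, γ_4=136, γ_5=119, γ_6=87, γ_7=59, γ_8=103, γ_9=73 (in table at j=8).
x = i·n + j = 9·12 + 8 = 116.
Check: 91^116 ≡ 4 (mod 137).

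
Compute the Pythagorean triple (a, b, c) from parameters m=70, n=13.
(4731, 1820, 5069)

Euclid's formula: a = m² - n², b = 2mn, c = m² + n²
m = 70, n = 13
a = 70² - 13² = 4900 - 169 = 4731
b = 2 × 70 × 13 = 1820
c = 70² + 13² = 4900 + 169 = 5069
Verification: 4731² + 1820² = 22382361 + 3312400 = 25694761 = 5069² ✓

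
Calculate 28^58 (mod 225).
64

Repeated squaring. Binary of 58 = 111010.
28^1 ≡ 28 (mod 225); 28^2 ≡ 109 (mod 225); 28^4 ≡ 181 (mod 225); 28^8 ≡ 136 (mod 225); 28^16 ≡ 46 (mod 225); 28^32 ≡ 91 (mod 225)
28^58 = 28^2 × 28^8 × 28^16 × 28^32 ≡ 64 (mod 225)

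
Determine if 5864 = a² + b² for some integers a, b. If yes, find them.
50² + 58² (a=50, b=58)

Factorization: 5864 = 2^3 × 733
By Fermat: n is sum of two squares iff every prime p ≡ 3 (mod 4) appears to even power.
All primes ≡ 3 (mod 4) appear to even power.
Search a = 0, 1, 2, … for 5864 - a² a perfect square: first hit at a = 50: 5864 - 2500 = 3364 = 58².
5864 = 50² + 58² = 2500 + 3364 ✓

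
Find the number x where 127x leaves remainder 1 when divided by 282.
151

gcd(127, 282) = 1, so the inverse exists.
Extended Euclidean algorithm on (282, 127):
282 = 2 × 127 + 28  ⟹  28 = (1)·282 + (-2)·127
127 = 4 × 28 + 15  ⟹  15 = (-4)·282 + (9)·127
28 = 1 × 15 + 13  ⟹  13 = (5)·282 + (-11)·127
15 = 1 × 13 + 2  ⟹  2 = (-9)·282 + (20)·127
13 = 6 × 2 + 1  ⟹  1 = (59)·282 + (-131)·127
So (-131)·127 ≡ 1 (mod 282), i.e. 127^(-1) ≡ -131 ≡ 151 (mod 282).
Check: 127 × 151 = 19177 ≡ 1 (mod 282)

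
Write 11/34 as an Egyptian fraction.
1/4 + 1/14 + 1/476

Greedy algorithm:
11/34: ceiling(34/11) = 4, use 1/4
5/68: ceiling(68/5) = 14, use 1/14
1/476: ceiling(476/1) = 476, use 1/476
Result: 11/34 = 1/4 + 1/14 + 1/476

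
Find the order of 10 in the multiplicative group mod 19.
18

19 is prime, so ord(10) divides φ(19) = 18.
Divisors of 18: 1, 2, 3, 6, 9, 18.
Repeated squaring: 10^1 ≡ 10, 10^2 ≡ 5, 10^4 ≡ 6, 10^8 ≡ 17, 10^16 ≡ 4 (mod 19).
Test 10^d mod 19 for each divisor d in increasing order:
10^1 ≡ 10
10^2 ≡ 5
10^3 = 10^2·10^1 ≡ 12
10^6 = 10^4·10^2 ≡ 11
10^9 = 10^8·10^1 ≡ 18
10^18 = 10^16·10^2 ≡ 1  ← first divisor giving 1
The order is 18.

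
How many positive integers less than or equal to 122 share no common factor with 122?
60

122 = 2 × 61
φ(n) = n × ∏(1 - 1/p) for each prime p dividing n
φ(122) = 122 × (1 - 1/2) × (1 - 1/61) = 60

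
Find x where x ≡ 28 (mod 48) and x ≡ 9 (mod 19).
28

Using Chinese Remainder Theorem:
M = 48 × 19 = 912
M1 = 19, M2 = 48
y1 = 19^(-1) mod 48 = 43
y2 = 48^(-1) mod 19 = 2
x = (28×19×43 + 9×48×2) mod 912 = 28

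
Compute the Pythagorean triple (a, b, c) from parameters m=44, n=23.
(1407, 2024, 2465)

Euclid's formula: a = m² - n², b = 2mn, c = m² + n²
m = 44, n = 23
a = 44² - 23² = 1936 - 529 = 1407
b = 2 × 44 × 23 = 2024
c = 44² + 23² = 1936 + 529 = 2465
Verification: 1407² + 2024² = 1979649 + 4096576 = 6076225 = 2465² ✓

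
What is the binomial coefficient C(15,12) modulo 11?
4

Using Lucas' theorem:
Write n=15 and k=12 in base 11:
n in base 11: [1, 4]
k in base 11: [1, 1]
C(15,12) mod 11 = ∏ C(n_i, k_i) mod 11
Digit binomials (mod 11): C(1,1) = 1; C(4,1) = 4
Product: 1 × 4 = 4 ≡ 4 (mod 11)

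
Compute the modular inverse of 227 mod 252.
131

gcd(227, 252) = 1, so the inverse exists.
Extended Euclidean algorithm on (252, 227):
252 = 1 × 227 + 25  ⟹  25 = (1)·252 + (-1)·227
227 = 9 × 25 + 2  ⟹  2 = (-9)·252 + (10)·227
25 = 12 × 2 + 1  ⟹  1 = (109)·252 + (-121)·227
So (-121)·227 ≡ 1 (mod 252), i.e. 227^(-1) ≡ -121 ≡ 131 (mod 252).
Check: 227 × 131 = 29737 ≡ 1 (mod 252)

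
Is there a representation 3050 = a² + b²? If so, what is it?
5² + 55² (a=5, b=55)

Factorization: 3050 = 2 × 5^2 × 61
By Fermat: n is sum of two squares iff every prime p ≡ 3 (mod 4) appears to even power.
All primes ≡ 3 (mod 4) appear to even power.
Search a = 0, 1, 2, … for 3050 - a² a perfect square: first hit at a = 5: 3050 - 25 = 3025 = 55².
3050 = 5² + 55² = 25 + 3025 ✓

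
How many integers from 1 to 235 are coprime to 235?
184

235 = 5 × 47
φ(n) = n × ∏(1 - 1/p) for each prime p dividing n
φ(235) = 235 × (1 - 1/5) × (1 - 1/47) = 184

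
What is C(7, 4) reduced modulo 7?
0

Using Lucas' theorem:
Write n=7 and k=4 in base 7:
n in base 7: [1, 0]
k in base 7: [0, 4]
C(7,4) mod 7 = ∏ C(n_i, k_i) mod 7
Digit binomials (mod 7): C(1,0) = 1; C(0,4) = 0 (k_i > n_i)
Product: 1 × 0 = 0 ≡ 0 (mod 7)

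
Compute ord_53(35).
52

53 is prime, so ord(35) divides φ(53) = 52.
Divisors of 52: 1, 2, 4, 13, 26, 52.
Repeated squaring: 35^1 ≡ 35, 35^2 ≡ 6, 35^4 ≡ 36, 35^8 ≡ 24, 35^16 ≡ 46, 35^32 ≡ 49 (mod 53).
Test 35^d mod 53 for each divisor d in increasing order:
35^1 ≡ 35
35^2 ≡ 6
35^4 ≡ 36
35^13 = 35^8·35^4·35^1 ≡ 30
35^26 = 35^16·35^8·35^2 ≡ 52
35^52 = 35^32·35^16·35^4 ≡ 1  ← first divisor giving 1
The order is 52.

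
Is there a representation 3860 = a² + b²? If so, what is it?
4² + 62² (a=4, b=62)

Factorization: 3860 = 2^2 × 5 × 193
By Fermat: n is sum of two squares iff every prime p ≡ 3 (mod 4) appears to even power.
All primes ≡ 3 (mod 4) appear to even power.
Search a = 0, 1, 2, … for 3860 - a² a perfect square: first hit at a = 4: 3860 - 16 = 3844 = 62².
3860 = 4² + 62² = 16 + 3844 ✓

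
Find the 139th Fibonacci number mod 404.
89

Matrix identity: Q^n = [[F_(n+1), F_n], [F_n, F_(n-1)]] with Q = [[1,1],[1,0]].
n = 139 = 10001011₂. Square-and-multiply, entries mod 404:
Q^1 = [[1,1],[1,0]]
Q^2 = (Q^1)² = [[2,1],[1,1]]
Q^4 = (Q^2)² = [[5,3],[3,2]]
Q^8 = (Q^4)² = [[34,21],[21,13]]
Q^17 = (Q^8)²·Q = [[160,385],[385,179]]
Q^34 = (Q^17)² = [[105,23],[23,82]]
Q^69 = (Q^34)²·Q = [[99,242],[242,261]]
Q^139 = (Q^69)²·Q = [[349,89],[89,260]]
F_139 mod 404 = Q^139[0][1] = 89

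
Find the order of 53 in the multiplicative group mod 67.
22

67 is prime, so ord(53) divides φ(67) = 66.
Divisors of 66: 1, 2, 3, 6, 11, 22, 33, 66.
Repeated squaring: 53^1 ≡ 53, 53^2 ≡ 62, 53^4 ≡ 25, 53^8 ≡ 22, 53^16 ≡ 15, 53^32 ≡ 24, 53^64 ≡ 40 (mod 67).
Test 53^d mod 67 for each divisor d in increasing order:
53^1 ≡ 53
53^2 ≡ 62
53^3 = 53^2·53^1 ≡ 3
53^6 = 53^4·53^2 ≡ 9
53^11 = 53^8·53^2·53^1 ≡ 66
53^22 = 53^16·53^4·53^2 ≡ 1  ← first divisor giving 1
The order is 22.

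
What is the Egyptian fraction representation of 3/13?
1/5 + 1/33 + 1/2145

Greedy algorithm:
3/13: ceiling(13/3) = 5, use 1/5
2/65: ceiling(65/2) = 33, use 1/33
1/2145: ceiling(2145/1) = 2145, use 1/2145
Result: 3/13 = 1/5 + 1/33 + 1/2145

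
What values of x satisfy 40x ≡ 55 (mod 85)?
x ≡ 12 (mod 17)

gcd(40, 85) = 5, which divides 55, so solutions exist.
Divide through by 5: 8x ≡ 11 (mod 17).
Find 8^(-1) mod 17 by the extended Euclidean algorithm:
17 = 2 × 8 + 1  ⟹  1 = (1)·17 + (-2)·8
So (-2)·8 ≡ 1 (mod 17), i.e. 8^(-1) ≡ -2 ≡ 15 (mod 17).
x ≡ 15 × 11 = 165 ≡ 12 (mod 17).
Check: 40 × 12 = 480 ≡ 55 (mod 85).
x ≡ 12 (mod 17), giving 5 solutions mod 85.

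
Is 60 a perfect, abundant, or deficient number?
abundant

Proper divisors of 60: sum = 1 + 2 + 3 + 4 + 5 + 6 + 10 + 12 + 15 + 20 + 30 = 108
Since 108 > 60, 60 is abundant.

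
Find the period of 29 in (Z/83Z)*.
41

83 is prime, so ord(29) divides φ(83) = 82.
Divisors of 82: 1, 2, 41, 82.
Repeated squaring: 29^1 ≡ 29, 29^2 ≡ 11, 29^4 ≡ 38, 29^8 ≡ 33, 29^16 ≡ 10, 29^32 ≡ 17, 29^64 ≡ 40 (mod 83).
Test 29^d mod 83 for each divisor d in increasing order:
29^1 ≡ 29
29^2 ≡ 11
29^41 = 29^32·29^8·29^1 ≡ 1  ← first divisor giving 1
The order is 41.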